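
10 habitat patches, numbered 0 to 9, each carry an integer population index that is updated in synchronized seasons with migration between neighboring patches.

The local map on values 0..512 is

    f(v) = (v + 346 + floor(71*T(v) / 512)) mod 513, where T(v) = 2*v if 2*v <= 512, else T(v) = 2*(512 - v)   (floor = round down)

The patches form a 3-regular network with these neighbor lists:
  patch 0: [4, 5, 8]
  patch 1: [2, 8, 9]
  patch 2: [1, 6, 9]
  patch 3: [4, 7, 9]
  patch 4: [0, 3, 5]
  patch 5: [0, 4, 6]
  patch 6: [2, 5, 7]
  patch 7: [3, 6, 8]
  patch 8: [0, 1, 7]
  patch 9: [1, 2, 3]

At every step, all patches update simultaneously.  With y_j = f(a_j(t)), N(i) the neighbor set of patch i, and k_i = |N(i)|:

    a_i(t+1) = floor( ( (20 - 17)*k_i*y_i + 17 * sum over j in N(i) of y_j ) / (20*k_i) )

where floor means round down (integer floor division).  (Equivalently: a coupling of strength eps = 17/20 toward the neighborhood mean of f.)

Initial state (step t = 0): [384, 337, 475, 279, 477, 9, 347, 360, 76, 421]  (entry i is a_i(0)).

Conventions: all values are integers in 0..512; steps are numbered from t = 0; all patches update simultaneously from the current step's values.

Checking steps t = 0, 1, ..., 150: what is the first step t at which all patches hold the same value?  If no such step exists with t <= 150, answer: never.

Simulating step by step:
t=0: [384, 337, 475, 279, 477, 9, 347, 360, 76, 421]  (not all equal)
t=1: [354, 327, 252, 262, 270, 279, 291, 274, 266, 243]  (not all equal)
t=2: [179, 163, 175, 162, 187, 192, 170, 172, 199, 171]  (not all equal)
t=3: [76, 61, 48, 55, 61, 63, 60, 57, 56, 46]  (not all equal)
t=4: [425, 411, 414, 415, 427, 428, 417, 418, 426, 413]  (not all equal)
t=5: [282, 275, 273, 277, 280, 280, 277, 277, 277, 273]  (not all equal)
t=6: [176, 173, 173, 174, 176, 176, 174, 175, 175, 173]  (not all equal)
t=7: [56, 53, 53, 55, 56, 56, 55, 55, 55, 53]  (not all equal)
t=8: [416, 413, 413, 415, 416, 416, 415, 416, 415, 413]  (not all equal)
t=9: [274, 273, 273, 274, 274, 274, 274, 274, 274, 273]  (not all equal)
t=10: [173, 172, 172, 172, 173, 173, 172, 173, 172, 172]  (not all equal)
t=11: [52, 52, 52, 52, 52, 52, 52, 52, 52, 52]  (all equal)

Answer: 11
Key observation: Synchronization is absorbing here: once all patches are equal they stay equal, and step 11 is the first all-equal step.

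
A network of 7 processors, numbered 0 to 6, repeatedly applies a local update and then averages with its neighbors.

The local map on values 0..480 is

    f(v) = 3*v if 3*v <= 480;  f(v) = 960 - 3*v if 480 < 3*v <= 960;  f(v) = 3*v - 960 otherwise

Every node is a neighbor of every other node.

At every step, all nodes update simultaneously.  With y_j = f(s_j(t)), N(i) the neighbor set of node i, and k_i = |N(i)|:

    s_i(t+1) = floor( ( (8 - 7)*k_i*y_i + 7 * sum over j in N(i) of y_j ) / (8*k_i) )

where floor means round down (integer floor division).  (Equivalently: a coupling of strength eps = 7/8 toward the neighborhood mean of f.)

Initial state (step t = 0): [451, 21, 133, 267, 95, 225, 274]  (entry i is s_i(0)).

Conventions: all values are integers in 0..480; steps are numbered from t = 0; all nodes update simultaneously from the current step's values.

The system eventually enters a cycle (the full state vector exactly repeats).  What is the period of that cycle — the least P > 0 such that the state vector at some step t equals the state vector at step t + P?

Answer: 16
Key observation: The state at step 3, [291, 291, 291, 291, 291, 291, 291], reappears at step 19 — and no state repeats earlier — so the cycle the system enters has period 16.

Derivation:
t=0: [451, 21, 133, 267, 95, 225, 274]
t=1: [242, 249, 242, 247, 245, 245, 248]
t=2: [223, 223, 223, 223, 223, 223, 223]
t=3: [291, 291, 291, 291, 291, 291, 291]
t=4: [87, 87, 87, 87, 87, 87, 87]
t=5: [261, 261, 261, 261, 261, 261, 261]
t=6: [177, 177, 177, 177, 177, 177, 177]
t=7: [429, 429, 429, 429, 429, 429, 429]
t=8: [327, 327, 327, 327, 327, 327, 327]
t=9: [21, 21, 21, 21, 21, 21, 21]
t=10: [63, 63, 63, 63, 63, 63, 63]
t=11: [189, 189, 189, 189, 189, 189, 189]
t=12: [393, 393, 393, 393, 393, 393, 393]
t=13: [219, 219, 219, 219, 219, 219, 219]
t=14: [303, 303, 303, 303, 303, 303, 303]
t=15: [51, 51, 51, 51, 51, 51, 51]
t=16: [153, 153, 153, 153, 153, 153, 153]
t=17: [459, 459, 459, 459, 459, 459, 459]
t=18: [417, 417, 417, 417, 417, 417, 417]
t=19: [291, 291, 291, 291, 291, 291, 291]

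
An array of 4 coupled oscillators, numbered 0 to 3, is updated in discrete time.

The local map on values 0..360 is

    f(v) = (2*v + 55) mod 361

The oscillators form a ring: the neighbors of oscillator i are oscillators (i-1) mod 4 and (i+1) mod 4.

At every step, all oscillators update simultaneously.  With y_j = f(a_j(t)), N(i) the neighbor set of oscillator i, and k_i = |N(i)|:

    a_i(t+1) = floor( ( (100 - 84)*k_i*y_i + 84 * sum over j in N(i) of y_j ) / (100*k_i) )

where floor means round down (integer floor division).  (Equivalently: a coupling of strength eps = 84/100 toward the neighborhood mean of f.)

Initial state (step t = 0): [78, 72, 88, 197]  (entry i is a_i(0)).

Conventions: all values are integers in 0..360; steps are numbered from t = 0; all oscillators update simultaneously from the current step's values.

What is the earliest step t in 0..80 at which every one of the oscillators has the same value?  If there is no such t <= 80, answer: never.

Answer: 21
Key observation: Synchronization is absorbing here: once all oscillators are equal they stay equal, and step 21 is the first all-equal step.

Derivation:
t=0: [78, 72, 88, 197]  (not all equal)
t=1: [154, 217, 157, 199]  (not all equal)
t=2: [92, 24, 93, 18]  (not all equal)
t=3: [119, 218, 120, 216]  (not all equal)
t=4: [154, 267, 154, 267]  (not all equal)
t=5: [191, 38, 191, 38]  (not all equal)
t=6: [122, 84, 122, 84]  (not all equal)
t=7: [235, 286, 235, 286]  (not all equal)
t=8: [249, 180, 249, 180]  (not all equal)
t=9: [76, 169, 76, 169]  (not all equal)
t=10: [60, 179, 60, 179]  (not all equal)
t=11: [71, 155, 71, 155]  (not all equal)
t=12: [34, 166, 34, 166]  (not all equal)
t=13: [41, 107, 41, 107]  (not all equal)
t=14: [247, 158, 247, 158]  (not all equal)
t=15: [38, 159, 38, 159]  (not all equal)
t=16: [31, 111, 31, 111]  (not all equal)
t=17: [251, 142, 251, 142]  (not all equal)
t=18: [316, 218, 316, 218]  (not all equal)
t=19: [161, 294, 161, 294]  (not all equal)
t=20: [239, 58, 239, 58]  (not all equal)
t=21: [171, 171, 171, 171]  (all equal)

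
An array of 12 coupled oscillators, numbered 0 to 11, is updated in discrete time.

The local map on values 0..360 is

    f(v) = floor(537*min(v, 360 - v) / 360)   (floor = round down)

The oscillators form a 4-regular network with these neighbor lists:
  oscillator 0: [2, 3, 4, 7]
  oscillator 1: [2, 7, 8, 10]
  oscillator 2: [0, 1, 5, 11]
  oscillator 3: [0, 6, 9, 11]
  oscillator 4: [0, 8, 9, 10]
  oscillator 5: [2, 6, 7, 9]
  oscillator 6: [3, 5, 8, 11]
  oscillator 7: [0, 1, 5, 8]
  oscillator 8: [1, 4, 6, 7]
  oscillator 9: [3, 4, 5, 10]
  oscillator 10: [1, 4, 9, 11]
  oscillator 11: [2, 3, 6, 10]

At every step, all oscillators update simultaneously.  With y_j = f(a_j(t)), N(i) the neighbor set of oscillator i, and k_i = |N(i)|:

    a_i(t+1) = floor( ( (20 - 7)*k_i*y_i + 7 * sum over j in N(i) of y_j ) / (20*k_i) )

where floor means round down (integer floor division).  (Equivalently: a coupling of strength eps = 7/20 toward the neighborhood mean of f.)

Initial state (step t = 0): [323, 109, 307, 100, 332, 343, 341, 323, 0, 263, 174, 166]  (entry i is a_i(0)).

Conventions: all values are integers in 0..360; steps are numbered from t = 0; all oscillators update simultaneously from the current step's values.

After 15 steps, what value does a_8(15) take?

Simulating step by step:
t=0: [323, 109, 307, 100, 332, 343, 341, 323, 0, 263, 174, 166]
t=1: [64, 139, 94, 138, 66, 43, 55, 56, 25, 135, 220, 205]
t=2: [107, 175, 143, 186, 111, 85, 100, 89, 65, 180, 199, 205]
t=3: [170, 229, 206, 238, 174, 148, 159, 141, 124, 243, 236, 225]
t=4: [241, 197, 224, 193, 237, 217, 222, 211, 198, 186, 192, 203]
t=5: [189, 238, 207, 238, 200, 216, 215, 220, 231, 246, 242, 231]
t=6: [240, 188, 221, 190, 224, 211, 208, 208, 198, 181, 182, 194]
t=7: [194, 248, 213, 244, 214, 225, 231, 225, 236, 255, 257, 243]
t=8: [231, 174, 211, 179, 205, 197, 188, 200, 187, 166, 161, 177]
t=9: [208, 252, 228, 257, 232, 242, 256, 238, 253, 246, 243, 257]
t=10: [209, 166, 190, 161, 187, 175, 156, 180, 163, 171, 172, 158]
t=11: [235, 249, 249, 238, 253, 257, 236, 259, 245, 254, 253, 238]
t=12: [178, 163, 167, 179, 162, 156, 179, 156, 168, 159, 161, 177]
t=13: [258, 242, 249, 263, 243, 236, 262, 237, 248, 239, 242, 261]
t=14: [157, 174, 164, 148, 172, 178, 151, 178, 167, 176, 173, 150]
t=15: [238, 257, 244, 225, 254, 259, 229, 260, 249, 257, 255, 227]

Answer: a_8(15) = 249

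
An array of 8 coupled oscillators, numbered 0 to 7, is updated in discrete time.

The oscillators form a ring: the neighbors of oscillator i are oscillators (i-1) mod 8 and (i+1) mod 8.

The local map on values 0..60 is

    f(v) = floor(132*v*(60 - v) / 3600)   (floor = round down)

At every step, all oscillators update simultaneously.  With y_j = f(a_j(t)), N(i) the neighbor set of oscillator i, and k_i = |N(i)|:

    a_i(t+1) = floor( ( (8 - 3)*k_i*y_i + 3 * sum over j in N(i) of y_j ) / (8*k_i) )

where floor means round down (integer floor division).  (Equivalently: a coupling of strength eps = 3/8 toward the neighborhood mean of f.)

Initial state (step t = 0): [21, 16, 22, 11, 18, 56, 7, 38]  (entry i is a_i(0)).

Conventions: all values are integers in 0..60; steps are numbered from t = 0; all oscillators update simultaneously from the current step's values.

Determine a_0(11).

Answer: a_0(11) = 32

Derivation:
t=0: [21, 16, 22, 11, 18, 56, 7, 38]
t=1: [29, 26, 27, 22, 21, 12, 15, 26]
t=2: [32, 32, 31, 30, 28, 23, 24, 30]
t=3: [32, 32, 32, 32, 32, 31, 31, 32]
t=4: [32, 32, 32, 32, 32, 32, 32, 32]
t=5: [32, 32, 32, 32, 32, 32, 32, 32]
t=6: [32, 32, 32, 32, 32, 32, 32, 32]
t=7: [32, 32, 32, 32, 32, 32, 32, 32]
t=8: [32, 32, 32, 32, 32, 32, 32, 32]
t=9: [32, 32, 32, 32, 32, 32, 32, 32]
t=10: [32, 32, 32, 32, 32, 32, 32, 32]
t=11: [32, 32, 32, 32, 32, 32, 32, 32]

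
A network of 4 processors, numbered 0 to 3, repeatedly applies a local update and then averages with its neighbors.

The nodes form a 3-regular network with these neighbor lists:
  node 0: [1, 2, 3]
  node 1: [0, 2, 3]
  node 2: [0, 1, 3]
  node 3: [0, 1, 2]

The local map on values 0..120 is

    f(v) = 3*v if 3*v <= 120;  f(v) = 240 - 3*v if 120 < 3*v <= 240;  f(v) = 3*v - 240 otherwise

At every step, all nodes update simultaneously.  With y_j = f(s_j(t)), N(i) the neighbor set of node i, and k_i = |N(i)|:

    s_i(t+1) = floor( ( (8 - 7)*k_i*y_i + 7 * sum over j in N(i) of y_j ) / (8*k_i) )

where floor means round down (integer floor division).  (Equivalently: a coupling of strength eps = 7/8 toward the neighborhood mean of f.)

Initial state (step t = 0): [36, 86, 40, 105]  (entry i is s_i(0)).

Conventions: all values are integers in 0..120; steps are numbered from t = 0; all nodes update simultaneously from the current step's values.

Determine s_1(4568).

Answer: s_1(4568) = 63
Key observation: The state at step 6, [87, 87, 87, 87], reappears at step 10: the system is in a cycle of period 4 from step 6 on.  Therefore the state at step 4568 equals the state at step 6 + ((4568 - 6) mod 4) = 8, which is [63, 63, 63, 63].

Derivation:
t=0: [36, 86, 40, 105]
t=1: [75, 90, 73, 81]
t=2: [17, 15, 16, 19]
t=3: [50, 51, 50, 49]
t=4: [90, 90, 90, 89]
t=5: [29, 29, 29, 29]
t=6: [87, 87, 87, 87]
t=7: [21, 21, 21, 21]
t=8: [63, 63, 63, 63]
t=9: [51, 51, 51, 51]
t=10: [87, 87, 87, 87]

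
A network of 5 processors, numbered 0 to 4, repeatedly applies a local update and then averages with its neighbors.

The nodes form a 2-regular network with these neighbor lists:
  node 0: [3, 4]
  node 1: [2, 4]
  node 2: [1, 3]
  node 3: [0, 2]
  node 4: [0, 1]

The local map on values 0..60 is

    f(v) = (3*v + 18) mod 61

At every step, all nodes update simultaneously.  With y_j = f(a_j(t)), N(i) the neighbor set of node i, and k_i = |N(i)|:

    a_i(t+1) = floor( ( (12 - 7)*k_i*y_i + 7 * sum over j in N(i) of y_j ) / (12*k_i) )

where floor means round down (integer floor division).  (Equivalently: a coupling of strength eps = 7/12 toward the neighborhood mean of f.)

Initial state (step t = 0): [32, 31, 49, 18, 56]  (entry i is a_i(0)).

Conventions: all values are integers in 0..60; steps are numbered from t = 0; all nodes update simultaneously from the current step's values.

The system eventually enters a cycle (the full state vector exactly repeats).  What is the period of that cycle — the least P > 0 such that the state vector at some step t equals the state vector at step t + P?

Simulating step by step:
t=0: [32, 31, 49, 18, 56]
t=1: [26, 34, 35, 32, 31]
t=2: [44, 39, 33, 32, 48]
t=3: [38, 33, 42, 46, 28]
t=4: [26, 41, 35, 23, 36]
t=5: [23, 9, 13, 21, 17]
t=6: [19, 37, 42, 32, 24]
t=7: [29, 17, 26, 32, 18]
t=8: [37, 16, 32, 45, 19]
t=9: [16, 21, 32, 30, 9]
t=10: [28, 36, 41, 36, 26]
t=11: [28, 17, 10, 19, 27]
t=12: [32, 28, 26, 31, 30]
t=13: [50, 41, 41, 46, 47]
t=14: [39, 24, 23, 33, 34]
t=15: [38, 36, 35, 34, 36]
t=16: [22, 3, 18, 27, 5]
t=17: [30, 24, 23, 25, 28]
t=18: [40, 31, 28, 34, 39]
t=19: [27, 36, 48, 41, 24]
t=20: [29, 21, 23, 30, 24]
t=21: [40, 24, 30, 40, 30]
t=22: [25, 39, 32, 25, 32]
t=23: [38, 36, 35, 38, 35]
t=24: [7, 2, 4, 7, 4]
t=25: [36, 27, 30, 36, 30]
t=26: [16, 43, 31, 16, 31]
t=27: [18, 39, 29, 18, 29]
t=28: [20, 31, 25, 20, 25]
t=29: [21, 39, 32, 21, 32]
t=30: [29, 36, 31, 29, 31]
t=31: [45, 30, 34, 45, 34]
t=32: [39, 54, 47, 39, 47]
t=33: [20, 45, 36, 20, 36]
t=34: [13, 15, 15, 13, 15]
t=35: [40, 2, 18, 40, 18]
t=36: [14, 16, 16, 14, 16]
t=37: [43, 5, 21, 43, 21]
t=38: [23, 25, 25, 23, 25]
t=39: [27, 32, 30, 27, 30]
t=40: [40, 49, 46, 40, 46]
t=41: [21, 37, 31, 21, 31]
t=42: [28, 32, 28, 28, 28]
t=43: [41, 46, 44, 41, 44]
t=44: [21, 30, 27, 21, 27]
t=45: [25, 41, 35, 25, 35]
t=46: [22, 8, 15, 22, 15]
t=47: [16, 18, 19, 16, 19]
t=48: [7, 12, 10, 7, 10]
t=49: [41, 50, 47, 41, 47]
t=50: [24, 40, 34, 24, 34]
t=51: [37, 41, 37, 37, 37]
t=52: [7, 12, 10, 7, 10]

Answer: 4
Key observation: The state at step 48, [7, 12, 10, 7, 10], reappears at step 52 — and no state repeats earlier — so the cycle the system enters has period 4.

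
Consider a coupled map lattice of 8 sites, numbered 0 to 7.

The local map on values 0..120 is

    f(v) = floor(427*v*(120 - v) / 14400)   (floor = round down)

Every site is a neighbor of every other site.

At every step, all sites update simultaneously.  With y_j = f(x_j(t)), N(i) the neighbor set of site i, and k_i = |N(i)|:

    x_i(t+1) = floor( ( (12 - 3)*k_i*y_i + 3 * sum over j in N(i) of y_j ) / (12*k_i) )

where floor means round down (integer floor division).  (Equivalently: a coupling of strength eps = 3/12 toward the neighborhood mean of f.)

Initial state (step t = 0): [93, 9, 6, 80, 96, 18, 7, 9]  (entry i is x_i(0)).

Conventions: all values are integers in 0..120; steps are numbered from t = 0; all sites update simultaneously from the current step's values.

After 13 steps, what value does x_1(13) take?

Answer: x_1(13) = 50

Derivation:
t=0: [93, 9, 6, 80, 96, 18, 7, 9]
t=1: [66, 34, 28, 81, 62, 52, 30, 34]
t=2: [101, 87, 80, 92, 102, 100, 83, 87]
t=3: [61, 82, 88, 75, 60, 63, 86, 82]
t=4: [103, 93, 86, 98, 103, 103, 88, 93]
t=5: [55, 71, 80, 64, 55, 55, 78, 71]
t=6: [105, 102, 96, 105, 105, 105, 98, 102]
t=7: [47, 53, 63, 47, 47, 47, 60, 53]
t=8: [101, 104, 105, 101, 101, 101, 105, 104]
t=9: [54, 49, 47, 54, 54, 54, 47, 49]
t=10: [104, 103, 101, 104, 104, 104, 101, 103]
t=11: [49, 51, 54, 49, 49, 49, 54, 51]
t=12: [103, 103, 104, 103, 103, 103, 104, 103]
t=13: [50, 50, 49, 50, 50, 50, 49, 50]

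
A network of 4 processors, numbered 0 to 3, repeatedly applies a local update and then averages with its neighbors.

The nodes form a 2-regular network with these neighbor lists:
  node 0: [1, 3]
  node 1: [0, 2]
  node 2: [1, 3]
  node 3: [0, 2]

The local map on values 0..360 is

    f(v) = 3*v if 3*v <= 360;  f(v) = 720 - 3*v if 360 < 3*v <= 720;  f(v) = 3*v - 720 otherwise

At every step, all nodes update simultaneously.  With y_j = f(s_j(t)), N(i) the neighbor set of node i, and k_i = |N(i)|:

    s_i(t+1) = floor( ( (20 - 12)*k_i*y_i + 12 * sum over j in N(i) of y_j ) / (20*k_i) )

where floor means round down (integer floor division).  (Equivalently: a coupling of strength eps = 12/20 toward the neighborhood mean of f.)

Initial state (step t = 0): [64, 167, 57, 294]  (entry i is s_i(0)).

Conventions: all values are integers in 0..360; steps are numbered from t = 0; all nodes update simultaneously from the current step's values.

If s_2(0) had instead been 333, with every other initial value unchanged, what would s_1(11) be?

Answer: s_1(11) = 231
Key observation: This trace re-runs the system from the modified initial state.

Derivation:
t=0: [64, 167, 333, 294]
t=1: [191, 228, 225, 206]
t=2: [100, 72, 59, 98]
t=3: [273, 229, 223, 260]
t=4: [67, 58, 48, 69]
t=5: [194, 173, 171, 186]
t=6: [164, 183, 191, 168]
t=7: [207, 180, 174, 198]
t=8: [131, 161, 171, 139]
t=9: [292, 255, 244, 281]
t=10: [112, 68, 55, 99]
t=11: [284, 231, 216, 269]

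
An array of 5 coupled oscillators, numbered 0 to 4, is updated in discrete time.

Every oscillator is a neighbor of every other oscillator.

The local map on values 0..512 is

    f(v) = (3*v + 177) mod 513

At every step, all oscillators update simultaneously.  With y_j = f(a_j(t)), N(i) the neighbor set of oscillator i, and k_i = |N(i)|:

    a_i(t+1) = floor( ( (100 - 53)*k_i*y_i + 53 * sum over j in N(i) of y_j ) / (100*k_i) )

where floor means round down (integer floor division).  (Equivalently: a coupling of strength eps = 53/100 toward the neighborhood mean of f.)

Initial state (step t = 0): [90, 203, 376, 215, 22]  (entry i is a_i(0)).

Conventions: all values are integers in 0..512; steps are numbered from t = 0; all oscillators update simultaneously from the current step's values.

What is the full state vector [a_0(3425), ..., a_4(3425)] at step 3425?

Answer: [214, 156, 158, 172, 141]
Key observation: The state at step 35, [214, 156, 158, 172, 141], reappears at step 36: the system is in a cycle of period 1 from step 35 on.  Therefore the state at step 3425 equals the state at step 35 + ((3425 - 35) mod 1) = 35, which is [214, 156, 158, 172, 141].

Derivation:
t=0: [90, 203, 376, 215, 22]
t=1: [356, 297, 299, 309, 287]
t=2: [126, 67, 69, 79, 56]
t=3: [221, 334, 336, 346, 323]
t=4: [235, 177, 179, 189, 166]
t=5: [277, 219, 221, 231, 208]
t=6: [403, 345, 347, 357, 334]
t=7: [268, 210, 212, 222, 199]
t=8: [376, 318, 320, 330, 307]
t=9: [187, 129, 131, 141, 118]
t=10: [133, 75, 77, 87, 64]
t=11: [243, 358, 360, 370, 347]
t=12: [305, 248, 250, 260, 237]
t=13: [248, 363, 365, 376, 352]
t=14: [320, 263, 265, 277, 252]
t=15: [294, 409, 411, 423, 398]
t=16: [217, 334, 336, 348, 323]
t=17: [231, 176, 178, 190, 165]
t=18: [271, 215, 217, 230, 204]
t=19: [390, 333, 335, 348, 322]
t=20: [232, 175, 177, 190, 163]
t=21: [271, 213, 215, 228, 201]
t=22: [386, 328, 330, 343, 315]
t=23: [218, 159, 161, 174, 146]
t=24: [225, 166, 168, 181, 152]
t=25: [246, 186, 188, 201, 172]
t=26: [307, 247, 249, 262, 232]
t=27: [249, 361, 363, 376, 346]
t=28: [317, 258, 260, 273, 243]
t=29: [280, 394, 396, 409, 379]
t=30: [414, 356, 358, 371, 341]
t=31: [301, 242, 244, 258, 227]
t=32: [233, 346, 348, 362, 331]
t=33: [271, 213, 215, 229, 198]
t=34: [385, 327, 329, 343, 312]
t=35: [214, 156, 158, 172, 141]
t=36: [214, 156, 158, 172, 141]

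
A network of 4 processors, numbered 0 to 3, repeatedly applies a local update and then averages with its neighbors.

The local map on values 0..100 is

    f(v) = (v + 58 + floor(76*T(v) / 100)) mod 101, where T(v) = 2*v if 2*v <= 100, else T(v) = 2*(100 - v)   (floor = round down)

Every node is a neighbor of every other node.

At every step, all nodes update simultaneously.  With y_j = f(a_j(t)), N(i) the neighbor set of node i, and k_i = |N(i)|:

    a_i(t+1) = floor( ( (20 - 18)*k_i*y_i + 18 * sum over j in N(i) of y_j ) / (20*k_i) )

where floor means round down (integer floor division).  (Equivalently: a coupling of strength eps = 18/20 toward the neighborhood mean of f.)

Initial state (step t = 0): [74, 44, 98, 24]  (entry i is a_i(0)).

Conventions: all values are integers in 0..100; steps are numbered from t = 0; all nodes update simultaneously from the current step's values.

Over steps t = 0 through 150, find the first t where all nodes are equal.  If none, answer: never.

Simulating step by step:
t=0: [74, 44, 98, 24]  (not all equal)
t=1: [49, 50, 52, 60]  (not all equal)
t=2: [80, 79, 80, 80]  (not all equal)
t=3: [67, 67, 67, 67]  (all equal)

Answer: 3
Key observation: Synchronization is absorbing here: once all nodes are equal they stay equal, and step 3 is the first all-equal step.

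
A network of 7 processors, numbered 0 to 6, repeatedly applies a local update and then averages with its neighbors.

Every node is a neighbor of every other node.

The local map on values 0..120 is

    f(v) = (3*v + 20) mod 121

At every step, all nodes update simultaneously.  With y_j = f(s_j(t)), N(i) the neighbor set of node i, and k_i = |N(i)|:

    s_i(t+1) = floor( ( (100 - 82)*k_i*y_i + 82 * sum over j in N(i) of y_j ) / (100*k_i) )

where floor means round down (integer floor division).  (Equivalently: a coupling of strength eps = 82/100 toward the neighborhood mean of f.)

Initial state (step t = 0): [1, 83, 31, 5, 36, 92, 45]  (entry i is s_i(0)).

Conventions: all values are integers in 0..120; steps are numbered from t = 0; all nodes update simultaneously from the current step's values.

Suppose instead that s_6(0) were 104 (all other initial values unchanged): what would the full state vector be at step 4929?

Simulating step by step:
t=0: [1, 83, 31, 5, 36, 92, 104]
t=1: [48, 48, 52, 49, 48, 50, 51]
t=2: [47, 47, 47, 47, 47, 47, 47]
t=3: [40, 40, 40, 40, 40, 40, 40]
t=4: [19, 19, 19, 19, 19, 19, 19]
t=5: [77, 77, 77, 77, 77, 77, 77]
t=6: [9, 9, 9, 9, 9, 9, 9]
t=7: [47, 47, 47, 47, 47, 47, 47]

Answer: [19, 19, 19, 19, 19, 19, 19]
Key observation: The state at step 2, [47, 47, 47, 47, 47, 47, 47], reappears at step 7: the system is in a cycle of period 5 from step 2 on.  Therefore the state at step 4929 equals the state at step 2 + ((4929 - 2) mod 5) = 4, which is [19, 19, 19, 19, 19, 19, 19].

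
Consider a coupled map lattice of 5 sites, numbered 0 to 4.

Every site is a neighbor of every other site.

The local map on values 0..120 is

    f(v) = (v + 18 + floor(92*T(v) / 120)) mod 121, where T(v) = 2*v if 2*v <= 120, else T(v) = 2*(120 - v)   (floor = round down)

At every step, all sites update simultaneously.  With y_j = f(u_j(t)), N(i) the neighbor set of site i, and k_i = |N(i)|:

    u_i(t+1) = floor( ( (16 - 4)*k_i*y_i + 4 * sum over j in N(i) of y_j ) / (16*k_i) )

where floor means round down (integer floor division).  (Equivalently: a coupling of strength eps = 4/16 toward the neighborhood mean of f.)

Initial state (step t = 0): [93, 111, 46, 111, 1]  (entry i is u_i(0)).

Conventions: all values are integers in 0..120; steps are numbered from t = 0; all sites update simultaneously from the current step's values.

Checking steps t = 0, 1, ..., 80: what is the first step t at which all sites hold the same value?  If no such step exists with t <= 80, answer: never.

Simulating step by step:
t=0: [93, 111, 46, 111, 1]  (not all equal)
t=1: [27, 21, 15, 21, 20]  (not all equal)
t=2: [81, 70, 60, 70, 68]  (not all equal)
t=3: [38, 43, 47, 43, 43]  (not all equal)
t=4: [87, 12, 20, 12, 12]  (not all equal)
t=5: [38, 48, 62, 48, 48]  (not all equal)
t=6: [91, 25, 45, 25, 25]  (not all equal)
t=7: [39, 73, 25, 73, 73]  (not all equal)
t=8: [99, 49, 75, 49, 49]  (not all equal)
t=9: [27, 22, 36, 22, 22]  (not all equal)
t=10: [85, 76, 100, 76, 76]  (not all equal)
t=11: [35, 38, 29, 38, 38]  (not all equal)
t=12: [106, 112, 96, 112, 112]  (not all equal)
t=13: [23, 21, 27, 21, 21]  (not all equal)
t=14: [75, 72, 82, 72, 72]  (not all equal)
t=15: [40, 41, 38, 41, 41]  (not all equal)
t=16: [96, 14, 92, 14, 14]  (not all equal)
t=17: [33, 50, 35, 50, 50]  (not all equal)
t=18: [86, 33, 90, 33, 33]  (not all equal)
t=19: [47, 92, 45, 92, 92]  (not all equal)
t=20: [18, 28, 15, 28, 28]  (not all equal)
t=21: [67, 84, 62, 84, 84]  (not all equal)
t=22: [43, 37, 44, 37, 37]  (not all equal)
t=23: [25, 97, 27, 97, 97]  (not all equal)
t=24: [71, 35, 75, 35, 35]  (not all equal)
t=25: [54, 98, 53, 98, 98]  (not all equal)
t=26: [31, 28, 30, 28, 28]  (not all equal)
t=27: [94, 88, 93, 88, 88]  (not all equal)
t=28: [30, 33, 31, 33, 33]  (not all equal)
t=29: [95, 100, 96, 100, 100]  (not all equal)
t=30: [29, 27, 28, 27, 27]  (not all equal)
t=31: [89, 86, 87, 86, 86]  (not all equal)
t=32: [33, 34, 34, 34, 34]  (not all equal)
t=33: [101, 103, 103, 103, 103]  (not all equal)
t=34: [26, 26, 26, 26, 26]  (all equal)

Answer: 34
Key observation: Synchronization is absorbing here: once all sites are equal they stay equal, and step 34 is the first all-equal step.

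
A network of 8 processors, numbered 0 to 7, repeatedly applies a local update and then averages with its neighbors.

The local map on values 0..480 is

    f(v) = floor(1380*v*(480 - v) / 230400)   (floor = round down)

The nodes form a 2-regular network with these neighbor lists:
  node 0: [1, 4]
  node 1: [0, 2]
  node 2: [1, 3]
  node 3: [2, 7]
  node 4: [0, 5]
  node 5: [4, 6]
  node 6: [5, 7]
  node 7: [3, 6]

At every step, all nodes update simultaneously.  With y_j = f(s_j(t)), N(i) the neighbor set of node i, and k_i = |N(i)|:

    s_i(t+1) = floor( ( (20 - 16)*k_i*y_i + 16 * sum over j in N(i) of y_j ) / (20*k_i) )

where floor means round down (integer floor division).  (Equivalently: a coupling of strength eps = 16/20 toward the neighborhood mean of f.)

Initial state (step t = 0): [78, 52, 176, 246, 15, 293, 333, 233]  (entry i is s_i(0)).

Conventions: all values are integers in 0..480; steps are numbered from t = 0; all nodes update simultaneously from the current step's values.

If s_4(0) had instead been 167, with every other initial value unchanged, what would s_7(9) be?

Answer: s_7(9) = 310
Key observation: This trace re-runs the system from the modified initial state.

Derivation:
t=0: [78, 52, 176, 246, 167, 293, 333, 233]
t=1: [215, 229, 254, 334, 268, 308, 327, 323]
t=2: [341, 342, 323, 316, 331, 319, 307, 297]
t=3: [287, 290, 297, 313, 295, 306, 316, 316]
t=4: [328, 328, 322, 316, 324, 318, 313, 311]
t=5: [299, 300, 304, 309, 302, 307, 311, 312]
t=6: [322, 322, 319, 316, 321, 317, 315, 314]
t=7: [304, 305, 307, 309, 306, 308, 310, 310]
t=8: [318, 319, 317, 316, 318, 316, 315, 315]
t=9: [307, 308, 308, 310, 308, 309, 310, 310]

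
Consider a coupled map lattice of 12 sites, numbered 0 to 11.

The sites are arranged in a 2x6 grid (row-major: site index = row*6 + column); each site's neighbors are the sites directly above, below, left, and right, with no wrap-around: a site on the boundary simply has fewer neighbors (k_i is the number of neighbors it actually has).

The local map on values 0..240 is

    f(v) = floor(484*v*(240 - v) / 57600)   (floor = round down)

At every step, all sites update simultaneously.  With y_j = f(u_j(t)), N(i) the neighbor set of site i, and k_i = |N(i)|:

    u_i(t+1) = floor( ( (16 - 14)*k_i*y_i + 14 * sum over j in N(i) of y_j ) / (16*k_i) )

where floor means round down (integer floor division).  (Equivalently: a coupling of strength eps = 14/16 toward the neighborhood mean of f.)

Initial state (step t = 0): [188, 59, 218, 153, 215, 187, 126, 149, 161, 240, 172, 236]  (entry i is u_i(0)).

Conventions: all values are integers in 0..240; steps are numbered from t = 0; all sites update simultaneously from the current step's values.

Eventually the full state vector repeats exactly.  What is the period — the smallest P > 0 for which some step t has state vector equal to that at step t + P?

Simulating step by step:
t=0: [188, 59, 218, 153, 215, 187, 126, 149, 161, 240, 172, 236]
t=1: [101, 79, 94, 38, 90, 33, 100, 106, 57, 91, 27, 80]
t=2: [112, 115, 89, 107, 63, 103, 117, 105, 112, 72, 103, 59]
t=3: [120, 117, 118, 104, 115, 94, 119, 119, 111, 116, 97, 114]
t=4: [120, 120, 119, 119, 116, 119, 120, 120, 120, 118, 119, 116]
t=5: [121, 120, 120, 120, 120, 120, 121, 121, 120, 120, 120, 120]
t=6: [120, 120, 121, 121, 121, 121, 120, 120, 120, 121, 121, 121]
t=7: [121, 120, 120, 120, 120, 120, 121, 121, 120, 120, 120, 120]

Answer: 2
Key observation: The state at step 5, [121, 120, 120, 120, 120, 120, 121, 121, 120, 120, 120, 120], reappears at step 7 — and no state repeats earlier — so the cycle the system enters has period 2.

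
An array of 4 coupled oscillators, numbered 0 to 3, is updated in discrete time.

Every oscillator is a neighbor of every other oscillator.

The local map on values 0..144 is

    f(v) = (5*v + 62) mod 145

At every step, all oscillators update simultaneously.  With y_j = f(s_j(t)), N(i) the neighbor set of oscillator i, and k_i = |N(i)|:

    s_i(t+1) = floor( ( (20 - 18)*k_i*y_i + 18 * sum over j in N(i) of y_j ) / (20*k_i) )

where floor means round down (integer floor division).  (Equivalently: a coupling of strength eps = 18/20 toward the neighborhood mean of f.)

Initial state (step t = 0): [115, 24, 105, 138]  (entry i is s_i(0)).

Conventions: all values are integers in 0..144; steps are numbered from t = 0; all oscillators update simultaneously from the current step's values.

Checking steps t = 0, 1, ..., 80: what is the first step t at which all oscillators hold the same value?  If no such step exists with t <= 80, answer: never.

Answer: never
Key observation: The state at step 9 reappears at step 11 — the system is in a cycle of period 2 from step 9 on.  No step 0..11 is synchronized, and the cycle repeats forever, so no step up to 80 (or ever) has all oscillators equal.

Derivation:
t=0: [115, 24, 105, 138]  (not all equal)
t=1: [27, 31, 37, 33]  (not all equal)
t=2: [82, 78, 72, 76]  (not all equal)
t=3: [50, 54, 31, 56]  (not all equal)
t=4: [52, 48, 42, 46]  (not all equal)
t=5: [45, 49, 26, 51]  (not all equal)
t=6: [41, 66, 60, 64]  (not all equal)
t=7: [92, 96, 102, 98]  (not all equal)
t=8: [117, 113, 107, 111]  (not all equal)
t=9: [37, 41, 47, 43]  (not all equal)
t=10: [88, 84, 107, 82]  (not all equal)
t=11: [37, 41, 47, 43]  (not all equal)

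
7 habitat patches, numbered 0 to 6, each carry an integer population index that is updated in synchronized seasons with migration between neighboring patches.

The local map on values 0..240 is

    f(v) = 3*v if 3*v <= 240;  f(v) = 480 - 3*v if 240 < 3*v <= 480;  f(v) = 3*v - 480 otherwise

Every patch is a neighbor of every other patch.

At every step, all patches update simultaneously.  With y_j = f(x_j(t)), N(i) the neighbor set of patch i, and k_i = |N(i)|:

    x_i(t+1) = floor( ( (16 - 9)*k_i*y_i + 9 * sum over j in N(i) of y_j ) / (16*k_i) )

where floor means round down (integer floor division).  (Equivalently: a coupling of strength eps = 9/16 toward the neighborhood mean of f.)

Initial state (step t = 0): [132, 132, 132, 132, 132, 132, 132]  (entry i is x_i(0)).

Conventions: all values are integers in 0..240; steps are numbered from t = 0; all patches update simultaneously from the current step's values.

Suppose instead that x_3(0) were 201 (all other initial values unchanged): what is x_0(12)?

Answer: x_0(12) = 4
Key observation: This trace re-runs the system from the modified initial state.

Derivation:
t=0: [132, 132, 132, 201, 132, 132, 132]
t=1: [87, 87, 87, 101, 87, 87, 87]
t=2: [215, 215, 215, 200, 215, 215, 215]
t=3: [160, 160, 160, 145, 160, 160, 160]
t=4: [4, 4, 4, 19, 4, 4, 4]
t=5: [16, 16, 16, 31, 16, 16, 16]
t=6: [52, 52, 52, 67, 52, 52, 52]
t=7: [160, 160, 160, 175, 160, 160, 160]
t=8: [4, 4, 4, 19, 4, 4, 4]
t=9: [16, 16, 16, 31, 16, 16, 16]
t=10: [52, 52, 52, 67, 52, 52, 52]
t=11: [160, 160, 160, 175, 160, 160, 160]
t=12: [4, 4, 4, 19, 4, 4, 4]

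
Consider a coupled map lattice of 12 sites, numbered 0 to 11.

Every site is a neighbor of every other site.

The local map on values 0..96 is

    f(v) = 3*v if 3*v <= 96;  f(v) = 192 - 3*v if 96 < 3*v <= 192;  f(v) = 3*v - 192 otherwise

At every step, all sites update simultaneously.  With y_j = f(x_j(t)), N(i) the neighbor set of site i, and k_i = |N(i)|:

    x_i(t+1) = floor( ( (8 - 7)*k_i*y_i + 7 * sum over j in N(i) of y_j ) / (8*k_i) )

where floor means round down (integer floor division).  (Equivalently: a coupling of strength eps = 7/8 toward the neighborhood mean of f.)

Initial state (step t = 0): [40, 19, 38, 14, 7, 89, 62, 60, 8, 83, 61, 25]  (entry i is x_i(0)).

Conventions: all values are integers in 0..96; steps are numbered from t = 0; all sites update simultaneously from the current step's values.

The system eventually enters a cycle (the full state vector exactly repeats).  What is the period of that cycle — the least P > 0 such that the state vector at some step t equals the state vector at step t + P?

Simulating step by step:
t=0: [40, 19, 38, 14, 7, 89, 62, 60, 8, 83, 61, 25]
t=1: [45, 44, 45, 43, 42, 45, 42, 42, 43, 44, 42, 45]
t=2: [61, 61, 61, 61, 61, 61, 61, 61, 61, 61, 61, 61]
t=3: [9, 9, 9, 9, 9, 9, 9, 9, 9, 9, 9, 9]
t=4: [27, 27, 27, 27, 27, 27, 27, 27, 27, 27, 27, 27]
t=5: [81, 81, 81, 81, 81, 81, 81, 81, 81, 81, 81, 81]
t=6: [51, 51, 51, 51, 51, 51, 51, 51, 51, 51, 51, 51]
t=7: [39, 39, 39, 39, 39, 39, 39, 39, 39, 39, 39, 39]
t=8: [75, 75, 75, 75, 75, 75, 75, 75, 75, 75, 75, 75]
t=9: [33, 33, 33, 33, 33, 33, 33, 33, 33, 33, 33, 33]
t=10: [93, 93, 93, 93, 93, 93, 93, 93, 93, 93, 93, 93]
t=11: [87, 87, 87, 87, 87, 87, 87, 87, 87, 87, 87, 87]
t=12: [69, 69, 69, 69, 69, 69, 69, 69, 69, 69, 69, 69]
t=13: [15, 15, 15, 15, 15, 15, 15, 15, 15, 15, 15, 15]
t=14: [45, 45, 45, 45, 45, 45, 45, 45, 45, 45, 45, 45]
t=15: [57, 57, 57, 57, 57, 57, 57, 57, 57, 57, 57, 57]
t=16: [21, 21, 21, 21, 21, 21, 21, 21, 21, 21, 21, 21]
t=17: [63, 63, 63, 63, 63, 63, 63, 63, 63, 63, 63, 63]
t=18: [3, 3, 3, 3, 3, 3, 3, 3, 3, 3, 3, 3]
t=19: [9, 9, 9, 9, 9, 9, 9, 9, 9, 9, 9, 9]

Answer: 16
Key observation: The state at step 3, [9, 9, 9, 9, 9, 9, 9, 9, 9, 9, 9, 9], reappears at step 19 — and no state repeats earlier — so the cycle the system enters has period 16.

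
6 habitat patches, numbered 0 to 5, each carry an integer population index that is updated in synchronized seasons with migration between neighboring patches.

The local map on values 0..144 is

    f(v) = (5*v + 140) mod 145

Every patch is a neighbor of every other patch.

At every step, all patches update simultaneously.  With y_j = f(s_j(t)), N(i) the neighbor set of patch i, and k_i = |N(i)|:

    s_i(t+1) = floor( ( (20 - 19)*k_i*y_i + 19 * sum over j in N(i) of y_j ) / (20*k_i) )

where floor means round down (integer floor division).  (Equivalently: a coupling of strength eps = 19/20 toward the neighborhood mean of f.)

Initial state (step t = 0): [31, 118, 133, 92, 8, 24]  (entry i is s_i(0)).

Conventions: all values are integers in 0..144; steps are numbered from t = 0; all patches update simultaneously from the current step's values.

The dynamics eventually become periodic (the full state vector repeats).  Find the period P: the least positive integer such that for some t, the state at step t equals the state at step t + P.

Simulating step by step:
t=0: [31, 118, 133, 92, 8, 24]
t=1: [48, 48, 38, 46, 44, 33]
t=2: [60, 60, 67, 61, 63, 71]
t=3: [25, 25, 21, 25, 23, 18]
t=4: [107, 107, 110, 107, 109, 112]
t=5: [104, 104, 102, 104, 103, 101]
t=6: [74, 74, 75, 74, 75, 76]
t=7: [78, 78, 78, 78, 78, 77]
t=8: [94, 94, 94, 94, 94, 94]
t=9: [30, 30, 30, 30, 30, 30]
t=10: [0, 0, 0, 0, 0, 0]
t=11: [140, 140, 140, 140, 140, 140]
t=12: [115, 115, 115, 115, 115, 115]
t=13: [135, 135, 135, 135, 135, 135]
t=14: [90, 90, 90, 90, 90, 90]
t=15: [10, 10, 10, 10, 10, 10]
t=16: [45, 45, 45, 45, 45, 45]
t=17: [75, 75, 75, 75, 75, 75]
t=18: [80, 80, 80, 80, 80, 80]
t=19: [105, 105, 105, 105, 105, 105]
t=20: [85, 85, 85, 85, 85, 85]
t=21: [130, 130, 130, 130, 130, 130]
t=22: [65, 65, 65, 65, 65, 65]
t=23: [30, 30, 30, 30, 30, 30]

Answer: 14
Key observation: The state at step 9, [30, 30, 30, 30, 30, 30], reappears at step 23 — and no state repeats earlier — so the cycle the system enters has period 14.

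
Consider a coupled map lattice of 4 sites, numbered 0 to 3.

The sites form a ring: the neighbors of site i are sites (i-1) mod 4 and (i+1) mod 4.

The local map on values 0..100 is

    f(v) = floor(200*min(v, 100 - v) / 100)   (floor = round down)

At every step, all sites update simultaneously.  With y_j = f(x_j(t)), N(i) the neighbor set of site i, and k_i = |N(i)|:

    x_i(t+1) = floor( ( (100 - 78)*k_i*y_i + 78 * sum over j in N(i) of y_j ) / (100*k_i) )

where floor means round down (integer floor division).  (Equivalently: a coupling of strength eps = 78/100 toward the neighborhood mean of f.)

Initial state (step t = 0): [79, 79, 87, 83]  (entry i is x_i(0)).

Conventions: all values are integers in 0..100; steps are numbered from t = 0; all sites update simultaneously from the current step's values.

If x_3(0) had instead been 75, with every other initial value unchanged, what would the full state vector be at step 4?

Simulating step by step:
t=0: [79, 79, 87, 75]
t=1: [45, 35, 41, 37]
t=2: [75, 82, 74, 83]
t=3: [38, 47, 38, 47]
t=4: [90, 79, 90, 79]

Answer: [90, 79, 90, 79]
Key observation: This trace re-runs the system from the modified initial state.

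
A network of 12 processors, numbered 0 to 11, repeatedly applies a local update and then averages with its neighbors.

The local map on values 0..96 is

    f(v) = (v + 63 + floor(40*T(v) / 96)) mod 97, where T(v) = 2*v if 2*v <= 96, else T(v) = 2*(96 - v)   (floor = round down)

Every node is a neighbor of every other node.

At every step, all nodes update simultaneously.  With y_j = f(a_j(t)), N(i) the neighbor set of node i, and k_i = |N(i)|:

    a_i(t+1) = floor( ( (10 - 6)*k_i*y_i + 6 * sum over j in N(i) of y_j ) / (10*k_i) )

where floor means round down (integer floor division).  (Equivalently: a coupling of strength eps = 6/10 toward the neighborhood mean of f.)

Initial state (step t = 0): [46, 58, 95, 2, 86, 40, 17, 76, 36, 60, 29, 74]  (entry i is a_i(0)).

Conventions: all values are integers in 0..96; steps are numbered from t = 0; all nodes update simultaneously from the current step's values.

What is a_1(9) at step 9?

Simulating step by step:
t=0: [46, 58, 95, 2, 86, 40, 17, 76, 36, 60, 29, 74]
t=1: [52, 54, 56, 58, 56, 48, 67, 55, 46, 54, 41, 55]
t=2: [53, 53, 53, 53, 53, 53, 54, 53, 52, 53, 49, 53]
t=3: [54, 54, 54, 54, 54, 54, 54, 54, 54, 54, 54, 54]
t=4: [55, 55, 55, 55, 55, 55, 55, 55, 55, 55, 55, 55]
t=5: [55, 55, 55, 55, 55, 55, 55, 55, 55, 55, 55, 55]
t=6: [55, 55, 55, 55, 55, 55, 55, 55, 55, 55, 55, 55]
t=7: [55, 55, 55, 55, 55, 55, 55, 55, 55, 55, 55, 55]
t=8: [55, 55, 55, 55, 55, 55, 55, 55, 55, 55, 55, 55]
t=9: [55, 55, 55, 55, 55, 55, 55, 55, 55, 55, 55, 55]

Answer: a_1(9) = 55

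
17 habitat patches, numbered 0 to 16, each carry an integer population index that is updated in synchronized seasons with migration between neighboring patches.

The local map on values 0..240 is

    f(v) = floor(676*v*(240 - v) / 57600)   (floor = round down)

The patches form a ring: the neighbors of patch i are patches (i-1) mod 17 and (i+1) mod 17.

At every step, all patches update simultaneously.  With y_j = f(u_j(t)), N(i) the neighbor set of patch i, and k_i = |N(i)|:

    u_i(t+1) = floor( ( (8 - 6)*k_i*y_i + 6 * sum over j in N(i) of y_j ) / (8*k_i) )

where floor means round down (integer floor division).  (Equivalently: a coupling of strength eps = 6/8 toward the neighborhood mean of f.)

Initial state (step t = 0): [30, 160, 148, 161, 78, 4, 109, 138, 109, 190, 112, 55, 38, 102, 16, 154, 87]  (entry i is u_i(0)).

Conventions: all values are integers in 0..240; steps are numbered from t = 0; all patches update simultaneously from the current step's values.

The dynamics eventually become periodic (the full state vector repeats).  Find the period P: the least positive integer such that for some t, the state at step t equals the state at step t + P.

Answer: 2
Key observation: The state at step 10, [156, 156, 156, 156, 156, 156, 156, 156, 156, 156, 156, 156, 156, 156, 156, 156, 156], reappears at step 12 — and no state repeats earlier — so the cycle the system enters has period 2.

Derivation:
t=0: [30, 160, 148, 161, 78, 4, 109, 138, 109, 190, 112, 55, 38, 102, 16, 154, 87]
t=1: [133, 124, 151, 152, 97, 120, 107, 166, 145, 153, 128, 126, 129, 90, 130, 113, 124]
t=2: [167, 163, 160, 158, 162, 165, 159, 159, 152, 162, 163, 168, 164, 165, 164, 167, 167]
t=3: [144, 146, 149, 149, 148, 148, 148, 152, 151, 150, 145, 145, 143, 145, 144, 144, 143]
t=4: [161, 160, 159, 159, 159, 159, 157, 157, 157, 158, 159, 161, 161, 161, 161, 162, 162]
t=5: [149, 150, 150, 151, 151, 151, 151, 152, 152, 151, 150, 149, 149, 149, 148, 148, 148]
t=6: [158, 158, 157, 157, 157, 157, 156, 156, 156, 157, 158, 158, 159, 159, 159, 159, 159]
t=7: [151, 152, 152, 152, 152, 152, 152, 153, 152, 152, 152, 151, 151, 151, 151, 151, 151]
t=8: [156, 156, 156, 156, 156, 156, 156, 156, 156, 156, 156, 156, 157, 157, 157, 157, 157]
t=9: [152, 153, 153, 153, 153, 153, 153, 153, 153, 153, 153, 152, 152, 152, 152, 152, 152]
t=10: [156, 156, 156, 156, 156, 156, 156, 156, 156, 156, 156, 156, 156, 156, 156, 156, 156]
t=11: [153, 153, 153, 153, 153, 153, 153, 153, 153, 153, 153, 153, 153, 153, 153, 153, 153]
t=12: [156, 156, 156, 156, 156, 156, 156, 156, 156, 156, 156, 156, 156, 156, 156, 156, 156]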